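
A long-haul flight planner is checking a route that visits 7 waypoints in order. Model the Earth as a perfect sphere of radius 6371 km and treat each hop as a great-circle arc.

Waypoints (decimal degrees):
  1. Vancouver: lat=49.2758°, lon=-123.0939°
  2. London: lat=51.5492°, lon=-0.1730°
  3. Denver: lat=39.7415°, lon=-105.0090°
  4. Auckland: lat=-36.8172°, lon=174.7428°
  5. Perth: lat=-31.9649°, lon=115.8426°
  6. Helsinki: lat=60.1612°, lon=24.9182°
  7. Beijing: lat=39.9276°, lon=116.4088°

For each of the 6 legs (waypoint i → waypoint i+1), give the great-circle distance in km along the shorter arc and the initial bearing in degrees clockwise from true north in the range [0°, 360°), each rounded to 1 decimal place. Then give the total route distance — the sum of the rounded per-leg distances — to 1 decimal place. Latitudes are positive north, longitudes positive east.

Leg 1: φ1=0.8600250, φ2=0.8997033, Δφ=0.0396783, Δλ=2.1453744 rad; a=sin²(Δφ/2)+cosφ1·cosφ2·sin²(Δλ/2)=0.3134897623; c=2·atan2(√a, √(1-a))=1.188533985; dist=6371·c=7572.150 ≈ 7572.2 km; running total=7572.2 km
Leg 1 bearing: y=sinΔλ·cosφ2=0.52198797, x=cosφ1·sinφ2-sinφ1·cosφ2·cosΔλ=0.76706211; θ=atan2(y, x)=34.2354° ≈ 34.2°
Leg 2: φ1=0.8997033, φ2=0.6936200, Δφ=-0.2060832, Δλ=-1.8297334 rad; a=sin²(Δφ/2)+cosφ1·cosφ2·sin²(Δλ/2)=0.3108756247; c=2·atan2(√a, √(1-a))=1.182892566; dist=6371·c=7536.209 ≈ 7536.2 km; running total=15108.4 km
Leg 2 bearing: y=sinΔλ·cosφ2=-0.74330241, x=cosφ1·sinφ2-sinφ1·cosφ2·cosΔλ=0.55175122; θ=atan2(y, x)=-53.4136° <0 so +360° → 306.5864° ≈ 306.6°
Leg 3: φ1=0.6936200, φ2=-0.6425814, Δφ=-1.3362014, Δλ=4.8825900 rad; a=sin²(Δφ/2)+cosφ1·cosφ2·sin²(Δλ/2)=0.6394291356; c=2·atan2(√a, √(1-a))=1.853401341; dist=6371·c=11808.020 ≈ 11808.0 km; running total=26916.4 km
Leg 3 bearing: y=sinΔλ·cosφ2=-0.78898413, x=cosφ1·sinφ2-sinφ1·cosφ2·cosΔλ=-0.54748708; θ=atan2(y, x)=-124.7573° <0 so +360° → 235.2427° ≈ 235.2°
Leg 4: φ1=-0.6425814, φ2=-0.5578928, Δφ=0.0846886, Δλ=-1.0280024 rad; a=sin²(Δφ/2)+cosφ1·cosφ2·sin²(Δλ/2)=0.1659700326; c=2·atan2(√a, √(1-a))=0.839197839; dist=6371·c=5346.529 ≈ 5346.5 km; running total=32262.9 km
Leg 4 bearing: y=sinΔλ·cosφ2=-0.72643504, x=cosφ1·sinφ2-sinφ1·cosφ2·cosΔλ=-0.16120812; θ=atan2(y, x)=-102.5121° <0 so +360° → 257.4879° ≈ 257.5°
Leg 5: φ1=-0.5578928, φ2=1.0500110, Δφ=1.6079038, Δλ=-1.5869302 rad; a=sin²(Δφ/2)+cosφ1·cosφ2·sin²(Δλ/2)=0.7330132611; c=2·atan2(√a, √(1-a))=2.055590797; dist=6371·c=13096.169 ≈ 13096.2 km; running total=45359.1 km
Leg 5 bearing: y=sinΔλ·cosφ2=-0.49749673, x=cosφ1·sinφ2-sinφ1·cosφ2·cosΔλ=0.73165312; θ=atan2(y, x)=-34.2142° <0 so +360° → 325.7858° ≈ 325.8°
Leg 6: φ1=1.0500110, φ2=0.6968681, Δφ=-0.3531429, Δλ=1.5968122 rad; a=sin²(Δφ/2)+cosφ1·cosφ2·sin²(Δλ/2)=0.2265965631; c=2·atan2(√a, √(1-a))=0.992250646; dist=6371·c=6321.629 ≈ 6321.6 km; running total=51680.7 km
Leg 6 bearing: y=sinΔλ·cosφ2=0.76659657, x=cosφ1·sinφ2-sinφ1·cosφ2·cosΔλ=0.33664810; θ=atan2(y, x)=66.2915° ≈ 66.3°

Leg 1: dist=7572.2 km, bearing=34.2°
Leg 2: dist=7536.2 km, bearing=306.6°
Leg 3: dist=11808.0 km, bearing=235.2°
Leg 4: dist=5346.5 km, bearing=257.5°
Leg 5: dist=13096.2 km, bearing=325.8°
Leg 6: dist=6321.6 km, bearing=66.3°
Total: 51680.7 km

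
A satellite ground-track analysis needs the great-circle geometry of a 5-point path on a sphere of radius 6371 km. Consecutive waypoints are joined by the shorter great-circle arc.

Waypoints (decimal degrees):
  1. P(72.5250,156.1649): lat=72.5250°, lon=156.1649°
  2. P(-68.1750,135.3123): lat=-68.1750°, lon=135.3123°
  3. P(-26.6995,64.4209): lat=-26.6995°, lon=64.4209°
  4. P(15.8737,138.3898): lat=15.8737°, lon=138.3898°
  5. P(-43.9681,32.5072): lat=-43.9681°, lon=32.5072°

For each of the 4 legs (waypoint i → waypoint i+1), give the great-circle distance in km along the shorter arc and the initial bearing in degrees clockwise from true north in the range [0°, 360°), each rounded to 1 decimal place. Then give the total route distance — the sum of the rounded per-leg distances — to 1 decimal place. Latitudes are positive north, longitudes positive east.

Leg 1: φ1=1.2658000, φ2=-1.1898782, Δφ=-2.4556783, Δλ=-0.3639465 rad; a=sin²(Δφ/2)+cosφ1·cosφ2·sin²(Δλ/2)=0.8905763406; c=2·atan2(√a, √(1-a))=2.467306257; dist=6371·c=15719.208 ≈ 15719.2 km; running total=15719.2 km
Leg 1 bearing: y=sinΔλ·cosφ2=-0.13233816, x=cosφ1·sinφ2-sinφ1·cosφ2·cosΔλ=-0.61015334; θ=atan2(y, x)=-167.7625° <0 so +360° → 192.2375° ≈ 192.2°
Leg 2: φ1=-1.1898782, φ2=-0.4659942, Δφ=0.7238840, Δλ=-1.2372883 rad; a=sin²(Δφ/2)+cosφ1·cosφ2·sin²(Δλ/2)=0.2370834367; c=2·atan2(√a, √(1-a))=1.017102038; dist=6371·c=6479.957 ≈ 6480.0 km; running total=22199.2 km
Leg 2 bearing: y=sinΔλ·cosφ2=-0.84415014, x=cosφ1·sinφ2-sinφ1·cosφ2·cosΔλ=0.10445126; θ=atan2(y, x)=-82.9463° <0 so +360° → 277.0537° ≈ 277.1°
Leg 3: φ1=-0.4659942, φ2=0.2770483, Δφ=0.7430425, Δλ=1.2910008 rad; a=sin²(Δφ/2)+cosφ1·cosφ2·sin²(Δλ/2)=0.4427944075; c=2·atan2(√a, √(1-a))=1.456134054; dist=6371·c=9277.030 ≈ 9277.0 km; running total=31476.2 km
Leg 3 bearing: y=sinΔλ·cosφ2=0.92446182, x=cosφ1·sinφ2-sinφ1·cosφ2·cosΔλ=0.36370376; θ=atan2(y, x)=68.5242° ≈ 68.5°
Leg 4: φ1=0.2770483, φ2=-0.7673881, Δφ=-1.0444364, Δλ=-1.8480000 rad; a=sin²(Δφ/2)+cosφ1·cosφ2·sin²(Δλ/2)=0.6896731958; c=2·atan2(√a, √(1-a))=1.959886112; dist=6371·c=12486.434 ≈ 12486.4 km; running total=43962.6 km
Leg 4 bearing: y=sinΔλ·cosφ2=-0.69225050, x=cosφ1·sinφ2-sinφ1·cosφ2·cosΔλ=-0.61391006; θ=atan2(y, x)=-131.5676° <0 so +360° → 228.4324° ≈ 228.4°

Leg 1: dist=15719.2 km, bearing=192.2°
Leg 2: dist=6480.0 km, bearing=277.1°
Leg 3: dist=9277.0 km, bearing=68.5°
Leg 4: dist=12486.4 km, bearing=228.4°
Total: 43962.6 km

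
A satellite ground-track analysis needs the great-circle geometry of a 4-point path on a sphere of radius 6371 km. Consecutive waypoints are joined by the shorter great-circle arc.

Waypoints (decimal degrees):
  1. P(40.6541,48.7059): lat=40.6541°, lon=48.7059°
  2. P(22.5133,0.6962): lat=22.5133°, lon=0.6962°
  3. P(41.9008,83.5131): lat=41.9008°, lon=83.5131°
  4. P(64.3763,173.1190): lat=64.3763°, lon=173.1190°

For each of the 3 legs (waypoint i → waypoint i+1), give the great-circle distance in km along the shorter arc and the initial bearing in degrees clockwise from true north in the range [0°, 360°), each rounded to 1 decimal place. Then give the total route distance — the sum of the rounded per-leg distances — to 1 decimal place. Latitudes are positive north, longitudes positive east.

Leg 1: dist=4901.9 km, bearing=260.7°
Leg 2: dist=7785.9 km, bearing=51.8°
Leg 3: dist=5872.9 km, bearing=32.9°
Total: 18560.7 km

Leg 1: φ1=0.7095479, φ2=0.3929312, Δφ=-0.3166167, Δλ=-0.8379273 rad; a=sin²(Δφ/2)+cosφ1·cosφ2·sin²(Δλ/2)=0.1408401795; c=2·atan2(√a, √(1-a))=0.769412333; dist=6371·c=4901.926 ≈ 4901.9 km; running total=4901.9 km
Leg 1 bearing: y=sinΔλ·cosφ2=-0.68661490, x=cosφ1·sinφ2-sinφ1·cosφ2·cosΔλ=-0.11214666; θ=atan2(y, x)=-99.2764° <0 so +360° → 260.7236° ≈ 260.7°
Leg 2: φ1=0.3929312, φ2=0.7313069, Δφ=0.3383757, Δλ=1.4454276 rad; a=sin²(Δφ/2)+cosφ1·cosφ2·sin²(Δλ/2)=0.3291545038; c=2·atan2(√a, √(1-a))=1.222080729; dist=6371·c=7785.876 ≈ 7785.9 km; running total=12687.8 km
Leg 2 bearing: y=sinΔλ·cosφ2=0.73846066, x=cosφ1·sinφ2-sinφ1·cosφ2·cosΔλ=0.58131155; θ=atan2(y, x)=51.7904° ≈ 51.8°
Leg 3: φ1=0.7313069, φ2=1.1235784, Δφ=0.3922715, Δλ=1.5639180 rad; a=sin²(Δφ/2)+cosφ1·cosφ2·sin²(Δλ/2)=0.1978114690; c=2·atan2(√a, √(1-a))=0.921812591; dist=6371·c=5872.868 ≈ 5872.9 km; running total=18560.7 km
Leg 3 bearing: y=sinΔλ·cosφ2=0.43244852, x=cosφ1·sinφ2-sinφ1·cosφ2·cosΔλ=0.66911632; θ=atan2(y, x)=32.8745° ≈ 32.9°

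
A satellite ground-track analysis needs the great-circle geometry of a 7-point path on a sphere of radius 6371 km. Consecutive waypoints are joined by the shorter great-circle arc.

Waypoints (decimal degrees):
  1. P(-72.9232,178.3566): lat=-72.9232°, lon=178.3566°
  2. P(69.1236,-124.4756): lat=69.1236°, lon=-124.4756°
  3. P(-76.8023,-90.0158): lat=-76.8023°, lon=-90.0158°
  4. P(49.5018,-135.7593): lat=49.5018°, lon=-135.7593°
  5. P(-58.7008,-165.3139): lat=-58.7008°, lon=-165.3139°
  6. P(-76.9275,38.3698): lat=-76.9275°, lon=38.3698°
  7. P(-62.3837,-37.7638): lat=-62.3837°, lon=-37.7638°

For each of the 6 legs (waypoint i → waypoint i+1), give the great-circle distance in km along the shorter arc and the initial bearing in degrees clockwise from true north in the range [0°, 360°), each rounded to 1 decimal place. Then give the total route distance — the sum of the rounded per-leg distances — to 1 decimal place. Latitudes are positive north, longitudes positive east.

Leg 1: φ1=-1.2727499, φ2=1.2064344, Δφ=2.4791844, Δλ=-5.2854190 rad; a=sin²(Δφ/2)+cosφ1·cosφ2·sin²(Δλ/2)=0.9182107807; c=2·atan2(√a, √(1-a))=2.561517682; dist=6371·c=16319.429 ≈ 16319.4 km; running total=16319.4 km
Leg 1 bearing: y=sinΔλ·cosφ2=0.29943004, x=cosφ1·sinφ2-sinφ1·cosφ2·cosΔλ=0.45906494; θ=atan2(y, x)=33.1148° ≈ 33.1°
Leg 2: φ1=1.2064344, φ2=-1.3404530, Δφ=-2.5468874, Δλ=0.6014370 rad; a=sin²(Δφ/2)+cosφ1·cosφ2·sin²(Δλ/2)=0.9212951968; c=2·atan2(√a, √(1-a))=2.572871501; dist=6371·c=16391.764 ≈ 16391.8 km; running total=32711.2 km
Leg 2 bearing: y=sinΔλ·cosφ2=0.12918517, x=cosφ1·sinφ2-sinφ1·cosφ2·cosΔλ=-0.52283135; θ=atan2(y, x)=166.1209° ≈ 166.1°
Leg 3: φ1=-1.3404530, φ2=0.8639694, Δφ=2.2044224, Δλ=-0.7983747 rad; a=sin²(Δφ/2)+cosφ1·cosφ2·sin²(Δλ/2)=0.8184338843; c=2·atan2(√a, √(1-a))=2.261225042; dist=6371·c=14406.265 ≈ 14406.3 km; running total=47117.5 km
Leg 3 bearing: y=sinΔλ·cosφ2=-0.46513237, x=cosφ1·sinφ2-sinφ1·cosφ2·cosΔλ=0.61485878; θ=atan2(y, x)=-37.1070° <0 so +360° → 322.8930° ≈ 322.9°
Leg 4: φ1=0.8639694, φ2=-1.0245222, Δφ=-1.8884916, Δλ=-0.5158251 rad; a=sin²(Δφ/2)+cosφ1·cosφ2·sin²(Δλ/2)=0.6781379697; c=2·atan2(√a, √(1-a))=1.935075585; dist=6371·c=12328.367 ≈ 12328.4 km; running total=59445.9 km
Leg 4 bearing: y=sinΔλ·cosφ2=-0.25624834, x=cosφ1·sinφ2-sinφ1·cosφ2·cosΔλ=-0.89855676; θ=atan2(y, x)=-164.0830° <0 so +360° → 195.9170° ≈ 195.9°
Leg 5: φ1=-1.0245222, φ2=-1.3426382, Δφ=-0.3181159, Δλ=3.5549512 rad; a=sin²(Δφ/2)+cosφ1·cosφ2·sin²(Δλ/2)=0.1376426321; c=2·atan2(√a, √(1-a))=0.760176020; dist=6371·c=4843.081 ≈ 4843.1 km; running total=64289.0 km
Leg 5 bearing: y=sinΔλ·cosφ2=-0.09085515, x=cosφ1·sinφ2-sinφ1·cosφ2·cosΔλ=-0.68303286; θ=atan2(y, x)=-172.4232° <0 so +360° → 187.5768° ≈ 187.6°
Leg 6: φ1=-1.3426382, φ2=-1.0888010, Δφ=0.2538372, Δλ=-1.3287820 rad; a=sin²(Δφ/2)+cosφ1·cosφ2·sin²(Δλ/2)=0.0558818039; c=2·atan2(√a, √(1-a))=0.477304571; dist=6371·c=3040.907 ≈ 3040.9 km; running total=67329.9 km
Leg 6 bearing: y=sinΔλ·cosφ2=-0.45003904, x=cosφ1·sinφ2-sinφ1·cosφ2·cosΔλ=-0.09220074; θ=atan2(y, x)=-101.5781° <0 so +360° → 258.4219° ≈ 258.4°

Leg 1: dist=16319.4 km, bearing=33.1°
Leg 2: dist=16391.8 km, bearing=166.1°
Leg 3: dist=14406.3 km, bearing=322.9°
Leg 4: dist=12328.4 km, bearing=195.9°
Leg 5: dist=4843.1 km, bearing=187.6°
Leg 6: dist=3040.9 km, bearing=258.4°
Total: 67329.9 km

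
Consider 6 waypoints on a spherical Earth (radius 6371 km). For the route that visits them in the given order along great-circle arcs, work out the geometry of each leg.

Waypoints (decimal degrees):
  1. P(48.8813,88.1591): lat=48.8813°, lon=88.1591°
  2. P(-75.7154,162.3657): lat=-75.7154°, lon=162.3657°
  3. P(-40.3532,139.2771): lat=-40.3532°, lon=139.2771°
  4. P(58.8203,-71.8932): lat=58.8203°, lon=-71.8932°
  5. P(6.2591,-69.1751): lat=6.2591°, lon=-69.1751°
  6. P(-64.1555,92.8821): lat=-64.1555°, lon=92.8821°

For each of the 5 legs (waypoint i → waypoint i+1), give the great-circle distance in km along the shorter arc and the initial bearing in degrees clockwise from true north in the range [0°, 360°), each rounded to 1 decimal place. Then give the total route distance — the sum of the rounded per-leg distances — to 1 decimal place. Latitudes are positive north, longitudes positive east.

Leg 1: dist=14823.0 km, bearing=161.0°
Leg 2: dist=4095.0 km, bearing=330.1°
Leg 3: dist=17020.4 km, bearing=36.3°
Leg 4: dist=5849.2 km, bearing=176.6°
Leg 5: dist=13420.0 km, bearing=171.0°
Total: 55207.6 km

Leg 1: φ1=0.8531396, φ2=-1.3214830, Δφ=-2.1746227, Δλ=1.2951495 rad; a=sin²(Δφ/2)+cosφ1·cosφ2·sin²(Δλ/2)=0.8429472423; c=2·atan2(√a, √(1-a))=2.326628507; dist=6371·c=14822.950 ≈ 14823.0 km; running total=14823.0 km
Leg 1 bearing: y=sinΔλ·cosφ2=0.23742401, x=cosφ1·sinφ2-sinφ1·cosφ2·cosΔλ=-0.68787978; θ=atan2(y, x)=160.9577° ≈ 161.0°
Leg 2: φ1=-1.3214830, φ2=-0.7042962, Δφ=0.6171868, Δλ=-0.4029721 rad; a=sin²(Δφ/2)+cosφ1·cosφ2·sin²(Δλ/2)=0.0997758064; c=2·atan2(√a, √(1-a))=0.642753424; dist=6371·c=4094.982 ≈ 4095.0 km; running total=18918.0 km
Leg 2 bearing: y=sinΔλ·cosφ2=-0.29884787, x=cosφ1·sinφ2-sinφ1·cosφ2·cosΔλ=0.51958862; θ=atan2(y, x)=-29.9059° <0 so +360° → 330.0941° ≈ 330.1°
Leg 3: φ1=-0.7042962, φ2=1.0266079, Δφ=1.7309041, Δλ=-3.6856170 rad; a=sin²(Δφ/2)+cosφ1·cosφ2·sin²(Δλ/2)=0.9457734674; c=2·atan2(√a, √(1-a))=2.671545506; dist=6371·c=17020.416 ≈ 17020.4 km; running total=35938.4 km
Leg 3 bearing: y=sinΔλ·cosφ2=0.26796538, x=cosφ1·sinφ2-sinφ1·cosφ2·cosΔλ=0.36515560; θ=atan2(y, x)=36.2727° ≈ 36.3°
Leg 4: φ1=1.0266079, φ2=0.1092419, Δφ=-0.9173660, Δλ=0.0474398 rad; a=sin²(Δφ/2)+cosφ1·cosφ2·sin²(Δλ/2)=0.1963326640; c=2·atan2(√a, √(1-a))=0.918095007; dist=6371·c=5849.183 ≈ 5849.2 km; running total=41787.6 km
Leg 4 bearing: y=sinΔλ·cosφ2=0.04713932, x=cosφ1·sinφ2-sinφ1·cosφ2·cosΔλ=-0.79304633; θ=atan2(y, x)=176.5983° ≈ 176.6°
Leg 5: φ1=0.1092419, φ2=-1.1197247, Δφ=-1.2289666, Δλ=2.8284317 rad; a=sin²(Δφ/2)+cosφ1·cosφ2·sin²(Δλ/2)=0.7551882608; c=2·atan2(√a, √(1-a))=2.106418901; dist=6371·c=13419.995 ≈ 13420.0 km; running total=55207.6 km
Leg 5 bearing: y=sinΔλ·cosφ2=0.13429588, x=cosφ1·sinφ2-sinφ1·cosφ2·cosΔλ=-0.84940004; θ=atan2(y, x)=171.0155° ≈ 171.0°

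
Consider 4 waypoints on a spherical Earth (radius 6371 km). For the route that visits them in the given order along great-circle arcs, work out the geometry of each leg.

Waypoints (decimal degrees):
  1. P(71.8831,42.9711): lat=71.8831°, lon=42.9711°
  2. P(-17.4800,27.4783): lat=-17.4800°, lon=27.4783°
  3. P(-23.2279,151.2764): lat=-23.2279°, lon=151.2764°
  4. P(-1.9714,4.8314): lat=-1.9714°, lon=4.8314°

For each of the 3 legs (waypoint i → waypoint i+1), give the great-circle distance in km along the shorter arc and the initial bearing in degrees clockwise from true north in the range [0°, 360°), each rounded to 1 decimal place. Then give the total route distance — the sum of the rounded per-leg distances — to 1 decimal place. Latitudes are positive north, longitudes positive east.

Leg 1: dist=10005.4 km, bearing=194.8°
Leg 2: dist=12416.1 km, bearing=124.7°
Leg 3: dist=15427.8 km, bearing=236.9°
Total: 37849.3 km

Leg 1: φ1=1.2545968, φ2=-0.3050836, Δφ=-1.5596803, Δλ=-0.2704004 rad; a=sin²(Δφ/2)+cosφ1·cosφ2·sin²(Δλ/2)=0.4998306904; c=2·atan2(√a, √(1-a))=1.570457708; dist=6371·c=10005.386 ≈ 10005.4 km; running total=10005.4 km
Leg 1 bearing: y=sinΔλ·cosφ2=-0.25478230, x=cosφ1·sinφ2-sinφ1·cosφ2·cosΔλ=-0.96699838; θ=atan2(y, x)=-165.2393° <0 so +360° → 194.7607° ≈ 194.8°
Leg 2: φ1=-0.3050836, φ2=-0.4054033, Δφ=-0.1003198, Δλ=2.1606845 rad; a=sin²(Δφ/2)+cosφ1·cosφ2·sin²(Δλ/2)=0.6845548430; c=2·atan2(√a, √(1-a))=1.948847206; dist=6371·c=12416.106 ≈ 12416.1 km; running total=22421.5 km
Leg 2 bearing: y=sinΔλ·cosφ2=0.76364465, x=cosφ1·sinφ2-sinφ1·cosφ2·cosΔλ=-0.52972152; θ=atan2(y, x)=124.7481° ≈ 124.7°
Leg 3: φ1=-0.4054033, φ2=-0.0344074, Δφ=0.3709959, Δλ=-2.5559474 rad; a=sin²(Δφ/2)+cosφ1·cosφ2·sin²(Δλ/2)=0.8758930679; c=2·atan2(√a, √(1-a))=2.421562939; dist=6371·c=15427.777 ≈ 15427.8 km; running total=37849.3 km
Leg 3 bearing: y=sinΔλ·cosφ2=-0.55241005, x=cosφ1·sinφ2-sinφ1·cosφ2·cosΔλ=-0.36008435; θ=atan2(y, x)=-123.0980° <0 so +360° → 236.9020° ≈ 236.9°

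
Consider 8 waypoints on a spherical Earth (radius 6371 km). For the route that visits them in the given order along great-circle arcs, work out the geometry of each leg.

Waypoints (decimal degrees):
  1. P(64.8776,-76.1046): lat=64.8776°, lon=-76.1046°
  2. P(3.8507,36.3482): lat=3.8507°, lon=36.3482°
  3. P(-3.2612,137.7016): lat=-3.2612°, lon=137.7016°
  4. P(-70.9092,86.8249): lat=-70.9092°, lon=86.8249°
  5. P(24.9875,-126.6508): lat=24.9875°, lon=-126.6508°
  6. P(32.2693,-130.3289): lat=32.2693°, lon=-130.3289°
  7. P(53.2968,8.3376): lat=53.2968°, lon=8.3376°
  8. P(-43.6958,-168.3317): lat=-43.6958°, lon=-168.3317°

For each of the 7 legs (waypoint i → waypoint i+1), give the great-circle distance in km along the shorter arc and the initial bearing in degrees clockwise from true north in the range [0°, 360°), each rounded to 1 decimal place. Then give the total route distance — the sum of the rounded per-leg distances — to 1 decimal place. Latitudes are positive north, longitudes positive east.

Leg 1: dist=10652.0 km, bearing=67.9°
Leg 2: dist=11289.9 km, bearing=92.5°
Leg 3: dist=8333.1 km, bearing=195.2°
Leg 4: dist=14486.0 km, bearing=139.1°
Leg 5: dist=885.5 km, bearing=337.0°
Leg 6: dist=9697.9 km, bearing=23.3°
Leg 7: dist=18920.0 km, bearing=345.8°
Total: 74264.4 km

Leg 1: φ1=1.1323277, φ2=0.0672074, Δφ=-1.0651203, Δλ=1.9626716 rad; a=sin²(Δφ/2)+cosφ1·cosφ2·sin²(Δλ/2)=0.5504881790; c=2·atan2(√a, √(1-a))=1.671945073; dist=6371·c=10651.962 ≈ 10652.0 km; running total=10652.0 km
Leg 1 bearing: y=sinΔλ·cosφ2=0.92210804, x=cosφ1·sinφ2-sinφ1·cosφ2·cosΔλ=0.37352448; θ=atan2(y, x)=67.9483° ≈ 67.9°
Leg 2: φ1=0.0672074, φ2=-0.0569187, Δφ=-0.1241261, Δλ=1.7689505 rad; a=sin²(Δφ/2)+cosφ1·cosφ2·sin²(Δλ/2)=0.5999589524; c=2·atan2(√a, √(1-a))=1.772070460; dist=6371·c=11289.861 ≈ 11289.9 km; running total=21941.9 km
Leg 2 bearing: y=sinΔλ·cosφ2=0.97884387, x=cosφ1·sinφ2-sinφ1·cosφ2·cosΔλ=-0.04356044; θ=atan2(y, x)=92.5481° ≈ 92.5°
Leg 3: φ1=-0.0569187, φ2=-1.2375990, Δφ=-1.1806803, Δλ=-0.8879659 rad; a=sin²(Δφ/2)+cosφ1·cosφ2·sin²(Δλ/2)=0.3700995497; c=2·atan2(√a, √(1-a))=1.307980309; dist=6371·c=8333.143 ≈ 8333.1 km; running total=30275.0 km
Leg 3 bearing: y=sinΔλ·cosφ2=-0.25373462, x=cosφ1·sinφ2-sinφ1·cosφ2·cosΔλ=-0.93173077; θ=atan2(y, x)=-164.7663° <0 so +360° → 195.2337° ≈ 195.2°
Leg 4: φ1=-1.2375990, φ2=0.4361141, Δφ=1.6737132, Δλ=-3.7258538 rad; a=sin²(Δφ/2)+cosφ1·cosφ2·sin²(Δλ/2)=0.8232325662; c=2·atan2(√a, √(1-a))=2.273738419; dist=6371·c=14485.987 ≈ 14486.0 km; running total=44761.0 km
Leg 4 bearing: y=sinΔλ·cosφ2=0.49995506, x=cosφ1·sinφ2-sinφ1·cosφ2·cosΔλ=-0.57630528; θ=atan2(y, x)=139.0578° ≈ 139.1°
Leg 5: φ1=0.4361141, φ2=0.5632055, Δφ=0.1270914, Δλ=-0.0641950 rad; a=sin²(Δφ/2)+cosφ1·cosφ2·sin²(Δλ/2)=0.0048219385; c=2·atan2(√a, √(1-a))=0.138992214; dist=6371·c=885.519 ≈ 885.5 km; running total=45646.5 km
Leg 5 bearing: y=sinΔλ·cosφ2=-0.05424264, x=cosφ1·sinφ2-sinφ1·cosφ2·cosΔλ=0.12748524; θ=atan2(y, x)=-23.0489° <0 so +360° → 336.9511° ≈ 337.0°
Leg 6: φ1=0.5632055, φ2=0.9302046, Δφ=0.3669991, Δλ=2.4201870 rad; a=sin²(Δφ/2)+cosφ1·cosφ2·sin²(Δλ/2)=0.4757065212; c=2·atan2(√a, √(1-a))=1.522190232; dist=6371·c=9697.874 ≈ 9697.9 km; running total=55344.4 km
Leg 6 bearing: y=sinΔλ·cosφ2=0.39472561, x=cosφ1·sinφ2-sinφ1·cosφ2·cosΔλ=0.91751349; θ=atan2(y, x)=23.2780° ≈ 23.3°
Leg 7: φ1=0.9302046, φ2=-0.7626356, Δφ=-1.6928402, Δλ=-3.0834610 rad; a=sin²(Δφ/2)+cosφ1·cosφ2·sin²(Δλ/2)=0.9926315959; c=2·atan2(√a, √(1-a))=2.969702301; dist=6371·c=18919.973 ≈ 18920.0 km; running total=74264.4 km
Leg 7 bearing: y=sinΔλ·cosφ2=-0.04200657, x=cosφ1·sinφ2-sinφ1·cosφ2·cosΔλ=0.16580679; θ=atan2(y, x)=-14.2166° <0 so +360° → 345.7834° ≈ 345.8°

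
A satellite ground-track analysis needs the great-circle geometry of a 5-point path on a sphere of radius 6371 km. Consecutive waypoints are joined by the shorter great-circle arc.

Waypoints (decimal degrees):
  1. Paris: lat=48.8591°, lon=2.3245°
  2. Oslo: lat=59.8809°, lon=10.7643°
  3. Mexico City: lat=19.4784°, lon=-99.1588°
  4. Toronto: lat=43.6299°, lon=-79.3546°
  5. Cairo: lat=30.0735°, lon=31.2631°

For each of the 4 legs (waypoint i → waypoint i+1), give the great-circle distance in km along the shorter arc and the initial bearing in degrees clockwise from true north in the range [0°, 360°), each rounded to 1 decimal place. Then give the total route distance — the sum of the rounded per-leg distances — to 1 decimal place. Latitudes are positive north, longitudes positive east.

Leg 1: φ1=0.8527522, φ2=1.0451189, Δφ=0.1923667, Δλ=0.1473023 rad; a=sin²(Δφ/2)+cosφ1·cosφ2·sin²(Δλ/2)=0.0110103503; c=2·atan2(√a, √(1-a))=0.210247459; dist=6371·c=1339.487 ≈ 1339.5 km; running total=1339.5 km
Leg 1 bearing: y=sinΔλ·cosφ2=0.07364915, x=cosφ1·sinφ2-sinφ1·cosφ2·cosΔλ=0.19527492; θ=atan2(y, x)=20.6643° ≈ 20.7°
Leg 2: φ1=1.0451189, φ2=0.3399622, Δφ=-0.7051567, Δλ=-1.9185200 rad; a=sin²(Δφ/2)+cosφ1·cosφ2·sin²(Δλ/2)=0.4363878823; c=2·atan2(√a, √(1-a))=1.443226358; dist=6371·c=9194.795 ≈ 9194.8 km; running total=10534.3 km
Leg 2 bearing: y=sinΔλ·cosφ2=-0.88634342, x=cosφ1·sinφ2-sinφ1·cosφ2·cosΔλ=0.44520707; θ=atan2(y, x)=-63.3298° <0 so +360° → 296.6702° ≈ 296.7°
Leg 3: φ1=0.3399622, φ2=0.7614854, Δφ=0.4215232, Δλ=0.3456485 rad; a=sin²(Δφ/2)+cosφ1·cosφ2·sin²(Δλ/2)=0.0639461537; c=2·atan2(√a, √(1-a))=0.511302958; dist=6371·c=3257.511 ≈ 3257.5 km; running total=13791.8 km
Leg 3 bearing: y=sinΔλ·cosφ2=0.24523245, x=cosφ1·sinφ2-sinφ1·cosφ2·cosΔλ=0.42342557; θ=atan2(y, x)=30.0778° ≈ 30.1°
Leg 4: φ1=0.7614854, φ2=0.5248816, Δφ=-0.2366038, Δλ=1.9306431 rad; a=sin²(Δφ/2)+cosφ1·cosφ2·sin²(Δλ/2)=0.4374004380; c=2·atan2(√a, √(1-a))=1.445267795; dist=6371·c=9207.801 ≈ 9207.8 km; running total=22999.6 km
Leg 4 bearing: y=sinΔλ·cosφ2=0.80995618, x=cosφ1·sinφ2-sinφ1·cosφ2·cosΔλ=0.57297136; θ=atan2(y, x)=54.7240° ≈ 54.7°

Leg 1: dist=1339.5 km, bearing=20.7°
Leg 2: dist=9194.8 km, bearing=296.7°
Leg 3: dist=3257.5 km, bearing=30.1°
Leg 4: dist=9207.8 km, bearing=54.7°
Total: 22999.6 km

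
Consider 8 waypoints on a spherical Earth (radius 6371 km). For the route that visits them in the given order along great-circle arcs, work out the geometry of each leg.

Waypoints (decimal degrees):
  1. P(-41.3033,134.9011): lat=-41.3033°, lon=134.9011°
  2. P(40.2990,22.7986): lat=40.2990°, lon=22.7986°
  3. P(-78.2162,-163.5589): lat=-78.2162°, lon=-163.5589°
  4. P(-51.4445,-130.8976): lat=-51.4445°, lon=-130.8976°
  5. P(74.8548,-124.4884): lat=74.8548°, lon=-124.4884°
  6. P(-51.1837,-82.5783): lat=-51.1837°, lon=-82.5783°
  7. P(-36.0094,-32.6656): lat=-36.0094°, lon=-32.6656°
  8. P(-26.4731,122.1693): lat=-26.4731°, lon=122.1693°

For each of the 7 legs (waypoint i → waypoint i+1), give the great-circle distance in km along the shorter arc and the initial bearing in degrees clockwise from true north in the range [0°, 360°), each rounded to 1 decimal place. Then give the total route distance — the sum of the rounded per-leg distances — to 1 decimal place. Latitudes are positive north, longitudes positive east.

Leg 1: φ1=-0.7208786, φ2=0.7033502, Δφ=1.4242288, Δλ=-1.9565577 rad; a=sin²(Δφ/2)+cosφ1·cosφ2·sin²(Δλ/2)=0.8212402247; c=2·atan2(√a, √(1-a))=2.268527126; dist=6371·c=14452.786 ≈ 14452.8 km; running total=14452.8 km
Leg 1 bearing: y=sinΔλ·cosφ2=-0.70663198, x=cosφ1·sinφ2-sinφ1·cosφ2·cosΔλ=0.29646267; θ=atan2(y, x)=-67.2398° <0 so +360° → 292.7602° ≈ 292.8°
Leg 2: φ1=0.7033502, φ2=-1.3651302, Δφ=-2.0684805, Δλ=-3.2525520 rad; a=sin²(Δφ/2)+cosφ1·cosφ2·sin²(Δλ/2)=0.8939709040; c=2·atan2(√a, √(1-a))=2.478255559; dist=6371·c=15788.966 ≈ 15789.0 km; running total=30241.8 km
Leg 2 bearing: y=sinΔλ·cosφ2=0.02261356, x=cosφ1·sinφ2-sinφ1·cosφ2·cosΔλ=-0.61533433; θ=atan2(y, x)=177.8953° ≈ 177.9°
Leg 3: φ1=-1.3651302, φ2=-0.8978759, Δφ=0.4672543, Δλ=0.5700472 rad; a=sin²(Δφ/2)+cosφ1·cosφ2·sin²(Δλ/2)=0.0636591738; c=2·atan2(√a, √(1-a))=0.510128740; dist=6371·c=3250.030 ≈ 3250.0 km; running total=33491.8 km
Leg 3 bearing: y=sinΔλ·cosφ2=0.33636255, x=cosφ1·sinφ2-sinφ1·cosφ2·cosΔλ=0.35395899; θ=atan2(y, x)=43.5398° ≈ 43.5°
Leg 4: φ1=-0.8978759, φ2=1.3064627, Δφ=2.2043386, Δλ=0.1118616 rad; a=sin²(Δφ/2)+cosφ1·cosφ2·sin²(Δλ/2)=0.7965105404; c=2·atan2(√a, √(1-a))=2.205602031; dist=6371·c=14051.891 ≈ 14051.9 km; running total=47543.7 km
Leg 4 bearing: y=sinΔλ·cosφ2=0.02916474, x=cosφ1·sinφ2-sinφ1·cosφ2·cosΔλ=0.80465857; θ=atan2(y, x)=2.0758° ≈ 2.1°
Leg 5: φ1=1.3064627, φ2=-0.8933241, Δφ=-2.1997868, Δλ=0.7314692 rad; a=sin²(Δφ/2)+cosφ1·cosφ2·sin²(Δλ/2)=0.8151108347; c=2·atan2(√a, √(1-a))=2.252635009; dist=6371·c=14351.538 ≈ 14351.5 km; running total=61895.2 km
Leg 5 bearing: y=sinΔλ·cosφ2=0.41869671, x=cosφ1·sinφ2-sinφ1·cosφ2·cosΔλ=-0.65384533; θ=atan2(y, x)=147.3661° ≈ 147.4°
Leg 6: φ1=-0.8933241, φ2=-0.6284826, Δφ=0.2648415, Δλ=0.8711410 rad; a=sin²(Δφ/2)+cosφ1·cosφ2·sin²(Δλ/2)=0.1076999058; c=2·atan2(√a, √(1-a))=0.668745319; dist=6371·c=4260.576 ≈ 4260.6 km; running total=66155.8 km
Leg 6 bearing: y=sinΔλ·cosφ2=0.61887612, x=cosφ1·sinφ2-sinφ1·cosφ2·cosΔλ=0.03734828; θ=atan2(y, x)=86.5465° ≈ 86.5°
Leg 7: φ1=-0.6284826, φ2=-0.4620428, Δφ=0.1664398, Δλ=2.7023788 rad; a=sin²(Δφ/2)+cosφ1·cosφ2·sin²(Δλ/2)=0.6966462200; c=2·atan2(√a, √(1-a))=1.975006211; dist=6371·c=12582.765 ≈ 12582.8 km; running total=78738.6 km
Leg 7 bearing: y=sinΔλ·cosφ2=0.38064024, x=cosφ1·sinφ2-sinφ1·cosφ2·cosΔλ=-0.83691939; θ=atan2(y, x)=155.5434° ≈ 155.5°

Leg 1: dist=14452.8 km, bearing=292.8°
Leg 2: dist=15789.0 km, bearing=177.9°
Leg 3: dist=3250.0 km, bearing=43.5°
Leg 4: dist=14051.9 km, bearing=2.1°
Leg 5: dist=14351.5 km, bearing=147.4°
Leg 6: dist=4260.6 km, bearing=86.5°
Leg 7: dist=12582.8 km, bearing=155.5°
Total: 78738.6 km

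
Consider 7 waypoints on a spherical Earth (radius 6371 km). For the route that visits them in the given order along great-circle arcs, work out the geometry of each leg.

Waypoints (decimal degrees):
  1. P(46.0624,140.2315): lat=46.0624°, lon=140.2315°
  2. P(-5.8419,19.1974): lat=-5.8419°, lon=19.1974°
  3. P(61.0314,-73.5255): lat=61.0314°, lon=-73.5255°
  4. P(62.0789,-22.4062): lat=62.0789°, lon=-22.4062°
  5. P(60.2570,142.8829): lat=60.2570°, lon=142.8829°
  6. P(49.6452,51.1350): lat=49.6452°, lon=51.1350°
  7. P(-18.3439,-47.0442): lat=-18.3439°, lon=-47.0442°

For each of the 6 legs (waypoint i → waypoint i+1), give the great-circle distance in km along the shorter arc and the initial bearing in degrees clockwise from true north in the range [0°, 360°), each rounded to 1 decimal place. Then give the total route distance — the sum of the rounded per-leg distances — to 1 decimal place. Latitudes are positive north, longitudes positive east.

Leg 1: dist=12833.5 km, bearing=289.3°
Leg 2: dist=10722.2 km, bearing=330.9°
Leg 3: dist=2639.5 km, bearing=64.9°
Leg 4: dist=6354.4 km, bearing=8.6°
Leg 5: dist=5483.9 km, bearing=301.4°
Leg 6: dist=12131.7 km, bearing=263.9°
Total: 50165.2 km

Leg 1: φ1=0.8039405, φ2=-0.1019604, Δφ=-0.9059009, Δλ=-2.1124436 rad; a=sin²(Δφ/2)+cosφ1·cosφ2·sin²(Δλ/2)=0.7145810002; c=2·atan2(√a, √(1-a))=2.014361116; dist=6371·c=12833.495 ≈ 12833.5 km; running total=12833.5 km
Leg 1 bearing: y=sinΔλ·cosφ2=-0.85241055, x=cosφ1·sinφ2-sinφ1·cosφ2·cosΔλ=0.29869086; θ=atan2(y, x)=-70.6892° <0 so +360° → 289.3108° ≈ 289.3°
Leg 2: φ1=-0.1019604, φ2=1.0651989, Δφ=1.1671593, Δλ=-1.6183199 rad; a=sin²(Δφ/2)+cosφ1·cosφ2·sin²(Δλ/2)=0.5559690546; c=2·atan2(√a, √(1-a))=1.682969531; dist=6371·c=10722.199 ≈ 10722.2 km; running total=23555.7 km
Leg 2 bearing: y=sinΔλ·cosφ2=-0.48378340, x=cosφ1·sinφ2-sinφ1·cosφ2·cosΔλ=0.86799970; θ=atan2(y, x)=-29.1333° <0 so +360° → 330.8667° ≈ 330.9°
Leg 3: φ1=1.0651989, φ2=1.0834812, Δφ=0.0182823, Δλ=0.8922001 rad; a=sin²(Δφ/2)+cosφ1·cosφ2·sin²(Δλ/2)=0.0423004493; c=2·atan2(√a, √(1-a))=0.414298082; dist=6371·c=2639.493 ≈ 2639.5 km; running total=26195.2 km
Leg 3 bearing: y=sinΔλ·cosφ2=0.36451546, x=cosφ1·sinφ2-sinφ1·cosφ2·cosΔλ=0.17080095; θ=atan2(y, x)=64.8936° ≈ 64.9°
Leg 4: φ1=1.0834812, φ2=1.0516830, Δφ=-0.0317982, Δλ=2.8848390 rad; a=sin²(Δφ/2)+cosφ1·cosφ2·sin²(Δλ/2)=0.2287515054; c=2·atan2(√a, √(1-a))=0.997389659; dist=6371·c=6354.370 ≈ 6354.4 km; running total=32549.6 km
Leg 4 bearing: y=sinΔλ·cosφ2=0.12598325, x=cosφ1·sinφ2-sinφ1·cosφ2·cosΔλ=0.83055718; θ=atan2(y, x)=8.6252° ≈ 8.6°
Leg 5: φ1=1.0516830, φ2=0.8664722, Δφ=-0.1852108, Δλ=-1.6013029 rad; a=sin²(Δφ/2)+cosφ1·cosφ2·sin²(Δλ/2)=0.1740709508; c=2·atan2(√a, √(1-a))=0.860764248; dist=6371·c=5483.929 ≈ 5483.9 km; running total=38033.5 km
Leg 5 bearing: y=sinΔλ·cosφ2=-0.64721765, x=cosφ1·sinφ2-sinφ1·cosφ2·cosΔλ=0.39520923; θ=atan2(y, x)=-58.5906° <0 so +360° → 301.4094° ≈ 301.4°
Leg 6: φ1=0.8664722, φ2=-0.3201615, Δφ=-1.1866337, Δλ=-1.7135503 rad; a=sin²(Δφ/2)+cosφ1·cosφ2·sin²(Δλ/2)=0.6636365348; c=2·atan2(√a, √(1-a))=1.904212599; dist=6371·c=12131.738 ≈ 12131.7 km; running total=50165.2 km
Leg 6 bearing: y=sinΔλ·cosφ2=-0.93952946, x=cosφ1·sinφ2-sinφ1·cosφ2·cosΔλ=-0.10087980; θ=atan2(y, x)=-96.1285° <0 so +360° → 263.8715° ≈ 263.9°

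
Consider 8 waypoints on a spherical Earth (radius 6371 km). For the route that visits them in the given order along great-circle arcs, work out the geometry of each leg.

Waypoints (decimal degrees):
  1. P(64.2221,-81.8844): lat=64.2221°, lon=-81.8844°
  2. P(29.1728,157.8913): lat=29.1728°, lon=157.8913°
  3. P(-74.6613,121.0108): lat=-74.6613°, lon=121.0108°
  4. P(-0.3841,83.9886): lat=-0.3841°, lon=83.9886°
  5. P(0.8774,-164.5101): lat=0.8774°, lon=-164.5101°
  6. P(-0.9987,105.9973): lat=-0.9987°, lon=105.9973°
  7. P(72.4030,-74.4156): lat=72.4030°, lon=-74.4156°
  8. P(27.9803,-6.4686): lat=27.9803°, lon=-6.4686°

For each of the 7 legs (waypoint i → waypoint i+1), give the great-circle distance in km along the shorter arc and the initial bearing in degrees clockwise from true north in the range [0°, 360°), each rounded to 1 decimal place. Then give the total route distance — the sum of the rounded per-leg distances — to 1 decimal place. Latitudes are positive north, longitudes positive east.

Leg 1: φ1=1.1208871, φ2=0.5091614, Δφ=-0.6117257, Δλ=4.1848754 rad; a=sin²(Δφ/2)+cosφ1·cosφ2·sin²(Δλ/2)=0.3761041072; c=2·atan2(√a, √(1-a))=1.320396037; dist=6371·c=8412.243 ≈ 8412.2 km; running total=8412.2 km
Leg 1 bearing: y=sinΔλ·cosφ2=-0.75445829, x=cosφ1·sinφ2-sinφ1·cosφ2·cosΔλ=0.60777621; θ=atan2(y, x)=-51.1458° <0 so +360° → 308.8542° ≈ 308.9°
Leg 2: φ1=0.5091614, φ2=-1.3030855, Δφ=-1.8122469, Δλ=-0.6436862 rad; a=sin²(Δφ/2)+cosφ1·cosφ2·sin²(Δλ/2)=0.6426655709; c=2·atan2(√a, √(1-a))=1.860148242; dist=6371·c=11851.004 ≈ 11851.0 km; running total=20263.2 km
Leg 2 bearing: y=sinΔλ·cosφ2=-0.15875385, x=cosφ1·sinφ2-sinφ1·cosφ2·cosΔλ=-0.94518959; θ=atan2(y, x)=-170.4656° <0 so +360° → 189.5344° ≈ 189.5°
Leg 3: φ1=-1.3030855, φ2=-0.0067038, Δφ=1.2963817, Δλ=-0.6461593 rad; a=sin²(Δφ/2)+cosφ1·cosφ2·sin²(Δλ/2)=0.3911714129; c=2·atan2(√a, √(1-a))=1.351382876; dist=6371·c=8609.660 ≈ 8609.7 km; running total=28872.9 km
Leg 3 bearing: y=sinΔλ·cosφ2=-0.60211089, x=cosφ1·sinφ2-sinφ1·cosφ2·cosΔλ=0.76817175; θ=atan2(y, x)=-38.0902° <0 so +360° → 321.9098° ≈ 321.9°
Leg 4: φ1=-0.0067038, φ2=0.0153135, Δφ=0.0220173, Δλ=-4.3371205 rad; a=sin²(Δφ/2)+cosφ1·cosφ2·sin²(Δλ/2)=0.6832868909; c=2·atan2(√a, √(1-a))=1.946120098; dist=6371·c=12398.731 ≈ 12398.7 km; running total=41271.6 km
Leg 4 bearing: y=sinΔλ·cosφ2=0.93030016, x=cosφ1·sinφ2-sinφ1·cosφ2·cosΔλ=0.01285579; θ=atan2(y, x)=89.2083° ≈ 89.2°
Leg 5: φ1=0.0153135, φ2=-0.0174306, Δφ=-0.0327441, Δλ=4.7212448 rad; a=sin²(Δφ/2)+cosφ1·cosφ2·sin²(Δλ/2)=0.4957067992; c=2·atan2(√a, √(1-a))=1.562209820; dist=6371·c=9952.839 ≈ 9952.8 km; running total=51224.4 km
Leg 5 bearing: y=sinΔλ·cosφ2=-0.99980888, x=cosφ1·sinφ2-sinφ1·cosφ2·cosΔλ=-0.01756326; θ=atan2(y, x)=-91.0064° <0 so +360° → 268.9936° ≈ 269.0°
Leg 6: φ1=-0.0174306, φ2=1.2636707, Δφ=1.2811013, Δλ=-3.1487991 rad; a=sin²(Δφ/2)+cosφ1·cosφ2·sin²(Δλ/2)=0.6594401651; c=2·atan2(√a, √(1-a))=1.895344237; dist=6371·c=12075.238 ≈ 12075.2 km; running total=63299.6 km
Leg 6 bearing: y=sinΔλ·cosφ2=0.00217864, x=cosφ1·sinφ2-sinφ1·cosφ2·cosΔλ=0.94779248; θ=atan2(y, x)=0.1317° ≈ 0.1°
Leg 7: φ1=1.2636707, φ2=0.4883484, Δφ=-0.7753224, Δλ=1.1858989 rad; a=sin²(Δφ/2)+cosφ1·cosφ2·sin²(Δλ/2)=0.2262720485; c=2·atan2(√a, √(1-a))=0.991475266; dist=6371·c=6316.689 ≈ 6316.7 km; running total=69616.3 km
Leg 7 bearing: y=sinΔλ·cosφ2=0.81849800, x=cosφ1·sinφ2-sinφ1·cosφ2·cosΔλ=-0.17422128; θ=atan2(y, x)=102.0164° ≈ 102.0°

Leg 1: dist=8412.2 km, bearing=308.9°
Leg 2: dist=11851.0 km, bearing=189.5°
Leg 3: dist=8609.7 km, bearing=321.9°
Leg 4: dist=12398.7 km, bearing=89.2°
Leg 5: dist=9952.8 km, bearing=269.0°
Leg 6: dist=12075.2 km, bearing=0.1°
Leg 7: dist=6316.7 km, bearing=102.0°
Total: 69616.3 km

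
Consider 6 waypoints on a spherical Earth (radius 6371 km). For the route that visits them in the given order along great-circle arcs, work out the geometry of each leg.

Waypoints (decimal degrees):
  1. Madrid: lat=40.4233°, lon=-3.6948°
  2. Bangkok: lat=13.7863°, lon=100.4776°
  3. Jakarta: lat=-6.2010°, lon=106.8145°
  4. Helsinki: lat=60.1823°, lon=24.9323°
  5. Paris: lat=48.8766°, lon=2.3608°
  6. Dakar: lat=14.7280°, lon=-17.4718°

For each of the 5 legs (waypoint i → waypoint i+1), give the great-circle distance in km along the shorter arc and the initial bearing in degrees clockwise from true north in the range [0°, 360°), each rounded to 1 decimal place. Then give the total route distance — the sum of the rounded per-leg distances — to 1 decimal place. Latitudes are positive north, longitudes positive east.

Leg 1: φ1=0.7055197, φ2=0.2406163, Δφ=-0.4649034, Δλ=1.8181514 rad; a=sin²(Δφ/2)+cosφ1·cosφ2·sin²(Δλ/2)=0.5132497640; c=2·atan2(√a, √(1-a))=1.597298957; dist=6371·c=10176.392 ≈ 10176.4 km; running total=10176.4 km
Leg 1 bearing: y=sinΔλ·cosφ2=0.94163153, x=cosφ1·sinφ2-sinφ1·cosφ2·cosΔλ=0.33560071; θ=atan2(y, x)=70.3838° ≈ 70.4°
Leg 2: φ1=0.2406163, φ2=-0.1082279, Δφ=-0.3488442, Δλ=0.1105998 rad; a=sin²(Δφ/2)+cosφ1·cosφ2·sin²(Δλ/2)=0.0330653879; c=2·atan2(√a, √(1-a))=0.365712426; dist=6371·c=2329.954 ≈ 2330.0 km; running total=12506.4 km
Leg 2 bearing: y=sinΔλ·cosφ2=0.10972863, x=cosφ1·sinφ2-sinφ1·cosφ2·cosΔλ=-0.34036436; θ=atan2(y, x)=162.1314° ≈ 162.1°
Leg 3: φ1=-0.1082279, φ2=1.0503793, Δφ=1.1586072, Δλ=-1.4291140 rad; a=sin²(Δφ/2)+cosφ1·cosφ2·sin²(Δλ/2)=0.5119562280; c=2·atan2(√a, √(1-a))=1.594711062; dist=6371·c=10159.904 ≈ 10159.9 km; running total=22666.3 km
Leg 3 bearing: y=sinΔλ·cosφ2=-0.49225956, x=cosφ1·sinφ2-sinφ1·cosφ2·cosΔλ=0.87011994; θ=atan2(y, x)=-29.4985° <0 so +360° → 330.5015° ≈ 330.5°
Leg 4: φ1=1.0503793, φ2=0.8530576, Δφ=-0.1973217, Δλ=-0.3939470 rad; a=sin²(Δφ/2)+cosφ1·cosφ2·sin²(Δλ/2)=0.0222273709; c=2·atan2(√a, √(1-a))=0.299292745; dist=6371·c=1906.794 ≈ 1906.8 km; running total=24573.1 km
Leg 4 bearing: y=sinΔλ·cosφ2=-0.25244243, x=cosφ1·sinφ2-sinφ1·cosφ2·cosΔλ=-0.15233542; θ=atan2(y, x)=-121.1087° <0 so +360° → 238.8913° ≈ 238.9°
Leg 5: φ1=0.8530576, φ2=0.2570521, Δφ=-0.5960055, Δλ=-0.3461442 rad; a=sin²(Δφ/2)+cosφ1·cosφ2·sin²(Δλ/2)=0.1050712013; c=2·atan2(√a, √(1-a))=0.660219558; dist=6371·c=4206.259 ≈ 4206.3 km; running total=28779.4 km
Leg 5 bearing: y=sinΔλ·cosφ2=-0.32812592, x=cosφ1·sinφ2-sinφ1·cosφ2·cosΔλ=-0.51812967; θ=atan2(y, x)=-147.6544° <0 so +360° → 212.3456° ≈ 212.3°

Leg 1: dist=10176.4 km, bearing=70.4°
Leg 2: dist=2330.0 km, bearing=162.1°
Leg 3: dist=10159.9 km, bearing=330.5°
Leg 4: dist=1906.8 km, bearing=238.9°
Leg 5: dist=4206.3 km, bearing=212.3°
Total: 28779.4 km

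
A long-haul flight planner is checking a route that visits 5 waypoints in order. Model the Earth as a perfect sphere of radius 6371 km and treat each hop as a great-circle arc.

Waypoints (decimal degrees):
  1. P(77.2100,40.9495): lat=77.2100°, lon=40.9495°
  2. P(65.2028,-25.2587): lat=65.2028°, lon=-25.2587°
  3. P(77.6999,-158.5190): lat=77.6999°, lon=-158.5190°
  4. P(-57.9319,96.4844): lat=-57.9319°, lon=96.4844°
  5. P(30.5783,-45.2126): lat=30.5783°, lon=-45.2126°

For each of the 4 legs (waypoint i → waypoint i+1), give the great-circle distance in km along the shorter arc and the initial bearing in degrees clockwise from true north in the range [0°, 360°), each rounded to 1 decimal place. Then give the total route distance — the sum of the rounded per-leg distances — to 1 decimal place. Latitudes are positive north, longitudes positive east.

Leg 1: φ1=1.3475687, φ2=1.1380035, Δφ=-0.2095652, Δλ=-1.1555511 rad; a=sin²(Δφ/2)+cosφ1·cosφ2·sin²(Δλ/2)=0.0386350900; c=2·atan2(√a, √(1-a))=0.395692613; dist=6371·c=2520.958 ≈ 2521.0 km; running total=2521.0 km
Leg 1 bearing: y=sinΔλ·cosφ2=-0.38376537, x=cosφ1·sinφ2-sinφ1·cosφ2·cosΔλ=0.03596975; θ=atan2(y, x)=-84.6454° <0 so +360° → 275.3546° ≈ 275.4°
Leg 2: φ1=1.1380035, φ2=1.3561191, Δφ=0.2181155, Δλ=-2.3258310 rad; a=sin²(Δφ/2)+cosφ1·cosφ2·sin²(Δλ/2)=0.0871356468; c=2·atan2(√a, √(1-a))=0.599303468; dist=6371·c=3818.162 ≈ 3818.2 km; running total=6339.2 km
Leg 2 bearing: y=sinΔλ·cosφ2=-0.15514015, x=cosφ1·sinφ2-sinφ1·cosφ2·cosΔλ=0.54231323; θ=atan2(y, x)=-15.9643° <0 so +360° → 344.0357° ≈ 344.0°
Leg 3: φ1=1.3561191, φ2=-1.0111024, Δφ=-2.3672215, Δλ=4.4506489 rad; a=sin²(Δφ/2)+cosφ1·cosφ2·sin²(Δλ/2)=0.9286162279; c=2·atan2(√a, √(1-a))=2.600667104; dist=6371·c=16568.850 ≈ 16568.9 km; running total=22908.1 km
Leg 3 bearing: y=sinΔλ·cosφ2=-0.51284411, x=cosφ1·sinφ2-sinφ1·cosφ2·cosΔλ=-0.04629722; θ=atan2(y, x)=-95.1584° <0 so +360° → 264.8416° ≈ 264.8°
Leg 4: φ1=-1.0111024, φ2=0.5336920, Δφ=1.5447944, Δλ=-2.4730792 rad; a=sin²(Δφ/2)+cosφ1·cosφ2·sin²(Δλ/2)=0.8948978241; c=2·atan2(√a, √(1-a))=2.481272090; dist=6371·c=15808.184 ≈ 15808.2 km; running total=38716.3 km
Leg 4 bearing: y=sinΔλ·cosφ2=-0.53362469, x=cosφ1·sinφ2-sinφ1·cosφ2·cosΔλ=-0.30243599; θ=atan2(y, x)=-119.5427° <0 so +360° → 240.4573° ≈ 240.5°

Leg 1: dist=2521.0 km, bearing=275.4°
Leg 2: dist=3818.2 km, bearing=344.0°
Leg 3: dist=16568.9 km, bearing=264.8°
Leg 4: dist=15808.2 km, bearing=240.5°
Total: 38716.3 km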